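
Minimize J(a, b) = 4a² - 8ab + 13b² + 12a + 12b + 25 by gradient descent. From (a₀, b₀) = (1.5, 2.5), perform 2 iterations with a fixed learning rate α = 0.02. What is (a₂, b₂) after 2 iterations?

(1.1448, 0.5632)

∇J = (8a - 8b + 12, -8a + 26b + 12)
(a₁, b₁) = (1.5, 2.5) − 0.02·(4, 65) = (1.42, 1.2)
(a₂, b₂) = (1.42, 1.2) − 0.02·(13.76, 31.84) = (1.1448, 0.5632)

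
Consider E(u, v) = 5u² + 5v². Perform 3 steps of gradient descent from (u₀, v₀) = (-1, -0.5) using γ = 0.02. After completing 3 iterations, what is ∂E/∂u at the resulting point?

∇E = (10u, 10v)
Step 1: at (-1, -0.5), ∇E = (-10, -5) → (-1, -0.5) − 0.02·(-10, -5) = (-0.8, -0.4)
Step 2: at (-0.8, -0.4), ∇E = (-8, -4) → (-0.8, -0.4) − 0.02·(-8, -4) = (-0.64, -0.32)
Step 3: at (-0.64, -0.32), ∇E = (-6.4, -3.2) → (-0.64, -0.32) − 0.02·(-6.4, -3.2) = (-0.512, -0.256)
∂E/∂u at (-0.512, -0.256) = -5.12

-5.12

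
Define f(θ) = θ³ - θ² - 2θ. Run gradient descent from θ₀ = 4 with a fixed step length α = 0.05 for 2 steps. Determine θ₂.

f′(θ) = 3θ² - 2θ - 2
Step 1: f′(4) = 38; θ₁ = 4 − 0.05·38 = 2.1
Step 2: f′(2.1) = 7.03; θ₂ = 2.1 − 0.05·7.03 = 1.7485

1.7485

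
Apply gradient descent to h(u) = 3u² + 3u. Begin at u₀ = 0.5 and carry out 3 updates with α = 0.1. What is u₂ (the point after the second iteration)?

h′(u) = 6u + 3
u₁ = 0.5 − 0.1·6 = -0.1
u₂ = -0.1 − 0.1·2.4 = -0.34

-0.34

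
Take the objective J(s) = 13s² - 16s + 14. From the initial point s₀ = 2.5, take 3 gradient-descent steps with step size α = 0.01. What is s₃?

J′(s) = 26s - 16
s₁ = 2.5 − 0.01·49 = 2.01
s₂ = 2.01 − 0.01·36.26 = 1.6474
s₃ = 1.6474 − 0.01·26.8324 = 1.379076

1.379076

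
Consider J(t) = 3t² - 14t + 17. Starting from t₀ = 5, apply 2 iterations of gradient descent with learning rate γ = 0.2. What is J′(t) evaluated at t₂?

J′(t) = 6t - 14
Step 1: J′(5) = 16; t₁ = 5 − 0.2·16 = 1.8
Step 2: J′(1.8) = -3.2; t₂ = 1.8 − 0.2·(-3.2) = 2.44
J′(t) at (2.44) = 0.64

0.64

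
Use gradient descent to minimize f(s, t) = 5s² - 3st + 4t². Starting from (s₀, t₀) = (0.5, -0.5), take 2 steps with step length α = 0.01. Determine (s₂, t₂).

(0.37815, -0.39635)

∇f = (10s - 3t, -3s + 8t)
Step 1: at (0.5, -0.5), ∇f = (6.5, -5.5) → (0.5, -0.5) − 0.01·(6.5, -5.5) = (0.435, -0.445)
Step 2: at (0.435, -0.445), ∇f = (5.685, -4.865) → (0.435, -0.445) − 0.01·(5.685, -4.865) = (0.37815, -0.39635)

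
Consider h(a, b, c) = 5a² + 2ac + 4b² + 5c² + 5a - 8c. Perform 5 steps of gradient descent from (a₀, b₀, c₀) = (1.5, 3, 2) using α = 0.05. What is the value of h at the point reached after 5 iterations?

-5.2324435904

∇h = (10a + 2c + 5, 8b, 2a + 10c - 8)
(a₁, b₁, c₁) = (1.5, 3, 2) − 0.05·(24, 24, 15) = (0.3, 1.8, 1.25)
(a₂, b₂, c₂) = (0.3, 1.8, 1.25) − 0.05·(10.5, 14.4, 5.1) = (-0.225, 1.08, 0.995)
(a₃, b₃, c₃) = (-0.225, 1.08, 0.995) − 0.05·(4.74, 8.64, 1.5) = (-0.462, 0.648, 0.92)
(a₄, b₄, c₄) = (-0.462, 0.648, 0.92) − 0.05·(2.22, 5.184, 0.276) = (-0.573, 0.3888, 0.9062)
(a₅, b₅, c₅) = (-0.573, 0.3888, 0.9062) − 0.05·(1.0824, 3.1104, -0.084) = (-0.62712, 0.23328, 0.9104)
h(-0.62712, 0.23328, 0.9104) = -5.2324435904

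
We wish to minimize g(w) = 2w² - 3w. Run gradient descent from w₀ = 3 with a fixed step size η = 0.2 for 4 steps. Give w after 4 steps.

0.7536

g′(w) = 4w - 3
Step 1: g′(3) = 9; w₁ = 3 − 0.2·9 = 1.2
Step 2: g′(1.2) = 1.8; w₂ = 1.2 − 0.2·1.8 = 0.84
Step 3: g′(0.84) = 0.36; w₃ = 0.84 − 0.2·0.36 = 0.768
Step 4: g′(0.768) = 0.072; w₄ = 0.768 − 0.2·0.072 = 0.7536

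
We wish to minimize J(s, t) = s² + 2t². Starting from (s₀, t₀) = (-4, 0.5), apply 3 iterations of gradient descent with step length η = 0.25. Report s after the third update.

-0.5

∇J = (2s, 4t)
(s₁, t₁) = (-4, 0.5) − 0.25·(-8, 2) = (-2, 0)
(s₂, t₂) = (-2, 0) − 0.25·(-4, 0) = (-1, 0)
(s₃, t₃) = (-1, 0) − 0.25·(-2, 0) = (-0.5, 0)
s = -0.5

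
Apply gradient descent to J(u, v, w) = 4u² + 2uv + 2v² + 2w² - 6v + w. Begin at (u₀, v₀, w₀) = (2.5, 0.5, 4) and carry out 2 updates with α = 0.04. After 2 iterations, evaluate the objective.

∇J = (8u + 2v, 2u + 4v - 6, 4w + 1)
(u₁, v₁, w₁) = (2.5, 0.5, 4) − 0.04·(21, 1, 17) = (1.66, 0.46, 3.32)
(u₂, v₂, w₂) = (1.66, 0.46, 3.32) − 0.04·(14.2, -0.84, 14.28) = (1.092, 0.4936, 2.7488)
J(1.092, 0.4936, 2.7488) = 21.2341632

21.2341632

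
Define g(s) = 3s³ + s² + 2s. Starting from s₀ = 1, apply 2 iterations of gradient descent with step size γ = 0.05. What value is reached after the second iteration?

g′(s) = 9s² + 2s + 2
s₁ = 1 − 0.05·13 = 0.35
s₂ = 0.35 − 0.05·3.8025 = 0.159875

0.159875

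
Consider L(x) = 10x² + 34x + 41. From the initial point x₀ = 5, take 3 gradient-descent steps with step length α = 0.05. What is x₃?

-1.7

L′(x) = 20x + 34
Step 1: L′(5) = 134; x₁ = 5 − 0.05·134 = -1.7
Step 2: L′(-1.7) = 0; x₂ = -1.7 − 0.05·0 = -1.7
Step 3: L′(-1.7) = 0; x₃ = -1.7 − 0.05·0 = -1.7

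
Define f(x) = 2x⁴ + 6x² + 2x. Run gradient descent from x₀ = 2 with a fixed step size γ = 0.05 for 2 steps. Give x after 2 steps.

5.15

f′(x) = 8x³ + 12x + 2
x₁ = 2 − 0.05·90 = -2.5
x₂ = -2.5 − 0.05·(-153) = 5.15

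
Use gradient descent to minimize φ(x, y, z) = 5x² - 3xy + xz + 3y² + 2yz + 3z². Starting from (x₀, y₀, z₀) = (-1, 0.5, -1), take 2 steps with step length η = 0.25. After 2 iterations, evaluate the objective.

∇φ = (10x - 3y + z, -3x + 6y + 2z, x + 2y + 6z)
Step 1: at (-1, 0.5, -1), ∇φ = (-12.5, 4, -6) → (-1, 0.5, -1) − 0.25·(-12.5, 4, -6) = (2.125, -0.5, 0.5)
Step 2: at (2.125, -0.5, 0.5), ∇φ = (23.25, -8.375, 4.125) → (2.125, -0.5, 0.5) − 0.25·(23.25, -8.375, 4.125) = (-3.6875, 1.59375, -0.53125)
φ(-3.6875, 1.59375, -0.53125) = 94.3515625

94.3515625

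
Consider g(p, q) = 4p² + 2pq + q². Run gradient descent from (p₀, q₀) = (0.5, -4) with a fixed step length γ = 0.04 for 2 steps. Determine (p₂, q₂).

(0.7464, -3.4752)

∇g = (8p + 2q, 2p + 2q)
Step 1: at (0.5, -4), ∇g = (-4, -7) → (0.5, -4) − 0.04·(-4, -7) = (0.66, -3.72)
Step 2: at (0.66, -3.72), ∇g = (-2.16, -6.12) → (0.66, -3.72) − 0.04·(-2.16, -6.12) = (0.7464, -3.4752)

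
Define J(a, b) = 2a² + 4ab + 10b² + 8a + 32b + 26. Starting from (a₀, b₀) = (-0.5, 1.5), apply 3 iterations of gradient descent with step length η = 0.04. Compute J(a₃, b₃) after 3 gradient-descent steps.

0.333626056704

∇J = (4a + 4b + 8, 4a + 20b + 32)
Step 1: at (-0.5, 1.5), ∇J = (12, 60) → (-0.5, 1.5) − 0.04·(12, 60) = (-0.98, -0.9)
Step 2: at (-0.98, -0.9), ∇J = (0.48, 10.08) → (-0.98, -0.9) − 0.04·(0.48, 10.08) = (-0.9992, -1.3032)
Step 3: at (-0.9992, -1.3032), ∇J = (-1.2096, 1.9392) → (-0.9992, -1.3032) − 0.04·(-1.2096, 1.9392) = (-0.950816, -1.380768)
J(-0.950816, -1.380768) = 0.333626056704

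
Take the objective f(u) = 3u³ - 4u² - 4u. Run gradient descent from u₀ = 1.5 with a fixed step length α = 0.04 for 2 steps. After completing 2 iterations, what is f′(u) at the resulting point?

f′(u) = 9u² - 8u - 4
u₁ = 1.5 − 0.04·4.25 = 1.33
u₂ = 1.33 − 0.04·1.2801 = 1.278796
f′(u) at (1.278796) = 0.487504886544

0.487504886544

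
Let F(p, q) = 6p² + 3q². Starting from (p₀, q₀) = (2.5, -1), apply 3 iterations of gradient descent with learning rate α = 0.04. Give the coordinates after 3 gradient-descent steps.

∇F = (12p, 6q)
Step 1: at (2.5, -1), ∇F = (30, -6) → (2.5, -1) − 0.04·(30, -6) = (1.3, -0.76)
Step 2: at (1.3, -0.76), ∇F = (15.6, -4.56) → (1.3, -0.76) − 0.04·(15.6, -4.56) = (0.676, -0.5776)
Step 3: at (0.676, -0.5776), ∇F = (8.112, -3.4656) → (0.676, -0.5776) − 0.04·(8.112, -3.4656) = (0.35152, -0.438976)

(0.35152, -0.438976)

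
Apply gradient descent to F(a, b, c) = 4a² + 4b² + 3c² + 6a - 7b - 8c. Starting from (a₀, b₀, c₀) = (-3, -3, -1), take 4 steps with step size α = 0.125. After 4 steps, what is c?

∇F = (8a + 6, 8b - 7, 6c - 8)
(a₁, b₁, c₁) = (-3, -3, -1) − 0.125·(-18, -31, -14) = (-0.75, 0.875, 0.75)
(a₂, b₂, c₂) = (-0.75, 0.875, 0.75) − 0.125·(0, 0, -3.5) = (-0.75, 0.875, 1.1875)
(a₃, b₃, c₃) = (-0.75, 0.875, 1.1875) − 0.125·(0, 0, -0.875) = (-0.75, 0.875, 1.296875)
(a₄, b₄, c₄) = (-0.75, 0.875, 1.296875) − 0.125·(0, 0, -0.21875) = (-0.75, 0.875, 1.32421875)
c = 1.32421875

1.32421875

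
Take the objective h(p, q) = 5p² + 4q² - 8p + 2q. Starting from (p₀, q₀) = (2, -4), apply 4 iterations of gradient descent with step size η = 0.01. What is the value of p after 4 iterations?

∇h = (10p - 8, 8q + 2)
(p₁, q₁) = (2, -4) − 0.01·(12, -30) = (1.88, -3.7)
(p₂, q₂) = (1.88, -3.7) − 0.01·(10.8, -27.6) = (1.772, -3.424)
(p₃, q₃) = (1.772, -3.424) − 0.01·(9.72, -25.392) = (1.6748, -3.17008)
(p₄, q₄) = (1.6748, -3.17008) − 0.01·(8.748, -23.36064) = (1.58732, -2.9364736)
p = 1.58732

1.58732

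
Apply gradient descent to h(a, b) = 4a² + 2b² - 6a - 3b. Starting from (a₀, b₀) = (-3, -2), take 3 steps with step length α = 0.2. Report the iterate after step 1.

(3, 0.2)

∇h = (8a - 6, 4b - 3)
(a₁, b₁) = (-3, -2) − 0.2·(-30, -11) = (3, 0.2)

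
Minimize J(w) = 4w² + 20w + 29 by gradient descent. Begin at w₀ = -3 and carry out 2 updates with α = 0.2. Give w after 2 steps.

J′(w) = 8w + 20
w₁ = -3 − 0.2·(-4) = -2.2
w₂ = -2.2 − 0.2·2.4 = -2.68

-2.68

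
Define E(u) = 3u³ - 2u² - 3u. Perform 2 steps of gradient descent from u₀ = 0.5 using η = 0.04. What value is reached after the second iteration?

E′(u) = 9u² - 4u - 3
u₁ = 0.5 − 0.04·(-2.75) = 0.61
u₂ = 0.61 − 0.04·(-2.0911) = 0.693644

0.693644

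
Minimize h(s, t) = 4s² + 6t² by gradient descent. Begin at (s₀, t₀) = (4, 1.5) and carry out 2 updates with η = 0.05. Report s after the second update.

1.44

∇h = (8s, 12t)
Step 1: at (4, 1.5), ∇h = (32, 18) → (4, 1.5) − 0.05·(32, 18) = (2.4, 0.6)
Step 2: at (2.4, 0.6), ∇h = (19.2, 7.2) → (2.4, 0.6) − 0.05·(19.2, 7.2) = (1.44, 0.24)
s = 1.44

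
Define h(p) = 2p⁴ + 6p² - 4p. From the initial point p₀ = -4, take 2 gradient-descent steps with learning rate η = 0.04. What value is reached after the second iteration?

h′(p) = 8p³ + 12p - 4
Step 1: h′(-4) = -564; p₁ = -4 − 0.04·(-564) = 18.56
Step 2: h′(18.56) = 51366.160128; p₂ = 18.56 − 0.04·51366.160128 = -2036.08640512

-2036.08640512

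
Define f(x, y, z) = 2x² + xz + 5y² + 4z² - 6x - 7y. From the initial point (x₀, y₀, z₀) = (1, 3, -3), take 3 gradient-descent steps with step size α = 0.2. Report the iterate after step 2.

(1.28, 3, -1.36)

∇f = (4x + z - 6, 10y - 7, x + 8z)
(x₁, y₁, z₁) = (1, 3, -3) − 0.2·(-5, 23, -23) = (2, -1.6, 1.6)
(x₂, y₂, z₂) = (2, -1.6, 1.6) − 0.2·(3.6, -23, 14.8) = (1.28, 3, -1.36)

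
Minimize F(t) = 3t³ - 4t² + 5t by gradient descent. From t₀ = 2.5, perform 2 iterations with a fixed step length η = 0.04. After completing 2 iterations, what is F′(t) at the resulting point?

F′(t) = 9t² - 8t + 5
Step 1: F′(2.5) = 41.25; t₁ = 2.5 − 0.04·41.25 = 0.85
Step 2: F′(0.85) = 4.7025; t₂ = 0.85 − 0.04·4.7025 = 0.6619
F′(t) at (0.6619) = 3.64780449

3.64780449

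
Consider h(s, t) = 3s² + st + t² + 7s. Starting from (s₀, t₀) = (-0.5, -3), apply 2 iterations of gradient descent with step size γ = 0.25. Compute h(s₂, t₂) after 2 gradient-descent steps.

-3.2626953125

∇h = (6s + t + 7, s + 2t)
Step 1: at (-0.5, -3), ∇h = (1, -6.5) → (-0.5, -3) − 0.25·(1, -6.5) = (-0.75, -1.375)
Step 2: at (-0.75, -1.375), ∇h = (1.125, -3.5) → (-0.75, -1.375) − 0.25·(1.125, -3.5) = (-1.03125, -0.5)
h(-1.03125, -0.5) = -3.2626953125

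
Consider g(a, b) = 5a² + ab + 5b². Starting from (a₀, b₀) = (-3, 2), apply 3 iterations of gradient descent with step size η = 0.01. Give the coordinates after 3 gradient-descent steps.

∇g = (10a + b, a + 10b)
Step 1: at (-3, 2), ∇g = (-28, 17) → (-3, 2) − 0.01·(-28, 17) = (-2.72, 1.83)
Step 2: at (-2.72, 1.83), ∇g = (-25.37, 15.58) → (-2.72, 1.83) − 0.01·(-25.37, 15.58) = (-2.4663, 1.6742)
Step 3: at (-2.4663, 1.6742), ∇g = (-22.9888, 14.2757) → (-2.4663, 1.6742) − 0.01·(-22.9888, 14.2757) = (-2.236412, 1.531443)

(-2.236412, 1.531443)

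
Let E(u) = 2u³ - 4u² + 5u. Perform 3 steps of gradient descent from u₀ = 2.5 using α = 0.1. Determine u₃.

E′(u) = 6u² - 8u + 5
u₁ = 2.5 − 0.1·22.5 = 0.25
u₂ = 0.25 − 0.1·3.375 = -0.0875
u₃ = -0.0875 − 0.1·5.7459375 = -0.66209375

-0.66209375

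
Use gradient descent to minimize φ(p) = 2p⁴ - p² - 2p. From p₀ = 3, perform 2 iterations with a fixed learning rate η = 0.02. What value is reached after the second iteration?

-0.91665664

φ′(p) = 8p³ - 2p - 2
p₁ = 3 − 0.02·208 = -1.16
p₂ = -1.16 − 0.02·(-12.167168) = -0.91665664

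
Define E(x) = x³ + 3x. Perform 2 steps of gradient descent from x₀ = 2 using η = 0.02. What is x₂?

1.4666

E′(x) = 3x² + 3
x₁ = 2 − 0.02·15 = 1.7
x₂ = 1.7 − 0.02·11.67 = 1.4666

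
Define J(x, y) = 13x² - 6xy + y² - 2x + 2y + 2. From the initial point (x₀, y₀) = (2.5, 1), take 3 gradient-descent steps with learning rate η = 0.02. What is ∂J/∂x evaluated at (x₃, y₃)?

∇J = (26x - 6y - 2, -6x + 2y + 2)
Step 1: at (2.5, 1), ∇J = (57, -11) → (2.5, 1) − 0.02·(57, -11) = (1.36, 1.22)
Step 2: at (1.36, 1.22), ∇J = (26.04, -3.72) → (1.36, 1.22) − 0.02·(26.04, -3.72) = (0.8392, 1.2944)
Step 3: at (0.8392, 1.2944), ∇J = (12.0528, -0.4464) → (0.8392, 1.2944) − 0.02·(12.0528, -0.4464) = (0.598144, 1.303328)
∂J/∂x at (0.598144, 1.303328) = 5.731776

5.731776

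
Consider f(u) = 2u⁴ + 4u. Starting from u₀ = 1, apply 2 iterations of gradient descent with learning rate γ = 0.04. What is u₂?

0.31500544

f′(u) = 8u³ + 4
Step 1: f′(1) = 12; u₁ = 1 − 0.04·12 = 0.52
Step 2: f′(0.52) = 5.124864; u₂ = 0.52 − 0.04·5.124864 = 0.31500544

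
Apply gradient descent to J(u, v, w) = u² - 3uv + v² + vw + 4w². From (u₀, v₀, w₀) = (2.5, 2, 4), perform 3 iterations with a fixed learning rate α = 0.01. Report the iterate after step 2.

(2.51965, 1.9938, 3.34725)

∇J = (2u - 3v, -3u + 2v + w, v + 8w)
Step 1: at (2.5, 2, 4), ∇J = (-1, 0.5, 34) → (2.5, 2, 4) − 0.01·(-1, 0.5, 34) = (2.51, 1.995, 3.66)
Step 2: at (2.51, 1.995, 3.66), ∇J = (-0.965, 0.12, 31.275) → (2.51, 1.995, 3.66) − 0.01·(-0.965, 0.12, 31.275) = (2.51965, 1.9938, 3.34725)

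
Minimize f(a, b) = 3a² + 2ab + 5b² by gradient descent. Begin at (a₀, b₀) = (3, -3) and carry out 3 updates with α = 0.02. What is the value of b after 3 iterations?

-1.802304

∇f = (6a + 2b, 2a + 10b)
(a₁, b₁) = (3, -3) − 0.02·(12, -24) = (2.76, -2.52)
(a₂, b₂) = (2.76, -2.52) − 0.02·(11.52, -19.68) = (2.5296, -2.1264)
(a₃, b₃) = (2.5296, -2.1264) − 0.02·(10.9248, -16.2048) = (2.311104, -1.802304)
b = -1.802304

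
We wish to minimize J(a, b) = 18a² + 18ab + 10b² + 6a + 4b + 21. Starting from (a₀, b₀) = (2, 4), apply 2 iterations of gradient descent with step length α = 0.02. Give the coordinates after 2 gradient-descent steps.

∇J = (36a + 18b + 6, 18a + 20b + 4)
(a₁, b₁) = (2, 4) − 0.02·(150, 120) = (-1, 1.6)
(a₂, b₂) = (-1, 1.6) − 0.02·(-1.2, 18) = (-0.976, 1.24)

(-0.976, 1.24)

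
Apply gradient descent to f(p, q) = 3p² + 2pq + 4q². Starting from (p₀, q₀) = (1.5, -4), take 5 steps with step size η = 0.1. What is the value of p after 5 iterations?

0.11312

∇f = (6p + 2q, 2p + 8q)
(p₁, q₁) = (1.5, -4) − 0.1·(1, -29) = (1.4, -1.1)
(p₂, q₂) = (1.4, -1.1) − 0.1·(6.2, -6) = (0.78, -0.5)
(p₃, q₃) = (0.78, -0.5) − 0.1·(3.68, -2.44) = (0.412, -0.256)
(p₄, q₄) = (0.412, -0.256) − 0.1·(1.96, -1.224) = (0.216, -0.1336)
(p₅, q₅) = (0.216, -0.1336) − 0.1·(1.0288, -0.6368) = (0.11312, -0.06992)
p = 0.11312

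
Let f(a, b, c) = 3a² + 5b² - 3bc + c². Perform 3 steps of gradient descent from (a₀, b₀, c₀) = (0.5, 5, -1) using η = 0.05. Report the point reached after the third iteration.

∇f = (6a, 10b - 3c, -3b + 2c)
Step 1: at (0.5, 5, -1), ∇f = (3, 53, -17) → (0.5, 5, -1) − 0.05·(3, 53, -17) = (0.35, 2.35, -0.15)
Step 2: at (0.35, 2.35, -0.15), ∇f = (2.1, 23.95, -7.35) → (0.35, 2.35, -0.15) − 0.05·(2.1, 23.95, -7.35) = (0.245, 1.1525, 0.2175)
Step 3: at (0.245, 1.1525, 0.2175), ∇f = (1.47, 10.8725, -3.0225) → (0.245, 1.1525, 0.2175) − 0.05·(1.47, 10.8725, -3.0225) = (0.1715, 0.608875, 0.368625)

(0.1715, 0.608875, 0.368625)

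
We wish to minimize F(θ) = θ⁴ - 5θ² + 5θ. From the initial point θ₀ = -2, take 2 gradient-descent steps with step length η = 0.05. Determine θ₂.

F′(θ) = 4θ³ - 10θ + 5
θ₁ = -2 − 0.05·(-7) = -1.65
θ₂ = -1.65 − 0.05·3.5315 = -1.826575

-1.826575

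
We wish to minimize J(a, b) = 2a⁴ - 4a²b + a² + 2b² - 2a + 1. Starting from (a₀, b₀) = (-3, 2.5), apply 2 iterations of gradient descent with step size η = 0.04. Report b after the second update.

∇J = (8a³ - 8ab + 2a - 2, -4a² + 4b)
Step 1: at (-3, 2.5), ∇J = (-164, -26) → (-3, 2.5) − 0.04·(-164, -26) = (3.56, 3.54)
Step 2: at (3.56, 3.54), ∇J = (265.244928, -36.5344) → (3.56, 3.54) − 0.04·(265.244928, -36.5344) = (-7.04979712, 5.001376)
b = 5.001376

5.001376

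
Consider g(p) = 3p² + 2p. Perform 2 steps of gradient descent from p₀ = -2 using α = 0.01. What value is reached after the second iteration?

-1.806

g′(p) = 6p + 2
p₁ = -2 − 0.01·(-10) = -1.9
p₂ = -1.9 − 0.01·(-9.4) = -1.806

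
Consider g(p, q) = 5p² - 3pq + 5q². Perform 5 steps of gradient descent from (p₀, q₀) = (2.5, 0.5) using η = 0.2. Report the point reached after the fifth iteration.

(-10.50112, 10.4704)

∇g = (10p - 3q, -3p + 10q)
Step 1: at (2.5, 0.5), ∇g = (23.5, -2.5) → (2.5, 0.5) − 0.2·(23.5, -2.5) = (-2.2, 1)
Step 2: at (-2.2, 1), ∇g = (-25, 16.6) → (-2.2, 1) − 0.2·(-25, 16.6) = (2.8, -2.32)
Step 3: at (2.8, -2.32), ∇g = (34.96, -31.6) → (2.8, -2.32) − 0.2·(34.96, -31.6) = (-4.192, 4)
Step 4: at (-4.192, 4), ∇g = (-53.92, 52.576) → (-4.192, 4) − 0.2·(-53.92, 52.576) = (6.592, -6.5152)
Step 5: at (6.592, -6.5152), ∇g = (85.4656, -84.928) → (6.592, -6.5152) − 0.2·(85.4656, -84.928) = (-10.50112, 10.4704)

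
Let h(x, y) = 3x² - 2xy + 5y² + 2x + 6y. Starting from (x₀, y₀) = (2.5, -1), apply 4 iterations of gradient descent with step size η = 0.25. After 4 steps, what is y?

∇h = (6x - 2y + 2, -2x + 10y + 6)
(x₁, y₁) = (2.5, -1) − 0.25·(19, -9) = (-2.25, 1.25)
(x₂, y₂) = (-2.25, 1.25) − 0.25·(-14, 23) = (1.25, -4.5)
(x₃, y₃) = (1.25, -4.5) − 0.25·(18.5, -41.5) = (-3.375, 5.875)
(x₄, y₄) = (-3.375, 5.875) − 0.25·(-30, 71.5) = (4.125, -12)
y = -12

-12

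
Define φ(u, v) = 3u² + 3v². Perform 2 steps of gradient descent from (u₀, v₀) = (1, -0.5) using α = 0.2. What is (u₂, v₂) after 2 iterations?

∇φ = (6u, 6v)
(u₁, v₁) = (1, -0.5) − 0.2·(6, -3) = (-0.2, 0.1)
(u₂, v₂) = (-0.2, 0.1) − 0.2·(-1.2, 0.6) = (0.04, -0.02)

(0.04, -0.02)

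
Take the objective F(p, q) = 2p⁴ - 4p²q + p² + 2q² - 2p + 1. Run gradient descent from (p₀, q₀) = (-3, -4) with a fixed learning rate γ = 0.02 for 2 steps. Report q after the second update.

-1.7984

∇F = (8p³ - 8pq + 2p - 2, -4p² + 4q)
Step 1: at (-3, -4), ∇F = (-320, -52) → (-3, -4) − 0.02·(-320, -52) = (3.4, -2.96)
Step 2: at (3.4, -2.96), ∇F = (399.744, -58.08) → (3.4, -2.96) − 0.02·(399.744, -58.08) = (-4.59488, -1.7984)
q = -1.7984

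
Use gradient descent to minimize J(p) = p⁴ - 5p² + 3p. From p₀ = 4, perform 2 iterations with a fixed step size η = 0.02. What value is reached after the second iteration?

-0.51161024

J′(p) = 4p³ - 10p + 3
Step 1: J′(4) = 219; p₁ = 4 − 0.02·219 = -0.38
Step 2: J′(-0.38) = 6.580512; p₂ = -0.38 − 0.02·6.580512 = -0.51161024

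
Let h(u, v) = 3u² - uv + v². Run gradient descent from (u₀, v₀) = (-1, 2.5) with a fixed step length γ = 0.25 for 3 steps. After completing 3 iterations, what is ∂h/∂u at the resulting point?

1.796875

∇h = (6u - v, -u + 2v)
(u₁, v₁) = (-1, 2.5) − 0.25·(-8.5, 6) = (1.125, 1)
(u₂, v₂) = (1.125, 1) − 0.25·(5.75, 0.875) = (-0.3125, 0.78125)
(u₃, v₃) = (-0.3125, 0.78125) − 0.25·(-2.65625, 1.875) = (0.3515625, 0.3125)
∂h/∂u at (0.3515625, 0.3125) = 1.796875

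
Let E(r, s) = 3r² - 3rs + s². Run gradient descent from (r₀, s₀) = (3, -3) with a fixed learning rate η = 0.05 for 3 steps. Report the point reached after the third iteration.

(0.305625, -1.477125)

∇E = (6r - 3s, -3r + 2s)
(r₁, s₁) = (3, -3) − 0.05·(27, -15) = (1.65, -2.25)
(r₂, s₂) = (1.65, -2.25) − 0.05·(16.65, -9.45) = (0.8175, -1.7775)
(r₃, s₃) = (0.8175, -1.7775) − 0.05·(10.2375, -6.0075) = (0.305625, -1.477125)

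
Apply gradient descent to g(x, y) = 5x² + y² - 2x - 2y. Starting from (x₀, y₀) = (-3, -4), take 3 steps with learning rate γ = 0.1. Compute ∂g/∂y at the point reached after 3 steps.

-5.12

∇g = (10x - 2, 2y - 2)
Step 1: at (-3, -4), ∇g = (-32, -10) → (-3, -4) − 0.1·(-32, -10) = (0.2, -3)
Step 2: at (0.2, -3), ∇g = (0, -8) → (0.2, -3) − 0.1·(0, -8) = (0.2, -2.2)
Step 3: at (0.2, -2.2), ∇g = (0, -6.4) → (0.2, -2.2) − 0.1·(0, -6.4) = (0.2, -1.56)
∂g/∂y at (0.2, -1.56) = -5.12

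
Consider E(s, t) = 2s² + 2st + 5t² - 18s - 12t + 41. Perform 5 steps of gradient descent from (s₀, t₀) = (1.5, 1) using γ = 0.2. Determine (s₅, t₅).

∇E = (4s + 2t - 18, 2s + 10t - 12)
Step 1: at (1.5, 1), ∇E = (-10, 1) → (1.5, 1) − 0.2·(-10, 1) = (3.5, 0.8)
Step 2: at (3.5, 0.8), ∇E = (-2.4, 3) → (3.5, 0.8) − 0.2·(-2.4, 3) = (3.98, 0.2)
Step 3: at (3.98, 0.2), ∇E = (-1.68, -2.04) → (3.98, 0.2) − 0.2·(-1.68, -2.04) = (4.316, 0.608)
Step 4: at (4.316, 0.608), ∇E = (0.48, 2.712) → (4.316, 0.608) − 0.2·(0.48, 2.712) = (4.22, 0.0656)
Step 5: at (4.22, 0.0656), ∇E = (-0.9888, -2.904) → (4.22, 0.0656) − 0.2·(-0.9888, -2.904) = (4.41776, 0.6464)

(4.41776, 0.6464)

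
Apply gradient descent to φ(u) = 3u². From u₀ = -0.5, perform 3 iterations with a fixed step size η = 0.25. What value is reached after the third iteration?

φ′(u) = 6u
Step 1: φ′(-0.5) = -3; u₁ = -0.5 − 0.25·(-3) = 0.25
Step 2: φ′(0.25) = 1.5; u₂ = 0.25 − 0.25·1.5 = -0.125
Step 3: φ′(-0.125) = -0.75; u₃ = -0.125 − 0.25·(-0.75) = 0.0625

0.0625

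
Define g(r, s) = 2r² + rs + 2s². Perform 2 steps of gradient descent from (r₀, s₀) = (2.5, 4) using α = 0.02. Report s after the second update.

3.2952

∇g = (4r + s, r + 4s)
(r₁, s₁) = (2.5, 4) − 0.02·(14, 18.5) = (2.22, 3.63)
(r₂, s₂) = (2.22, 3.63) − 0.02·(12.51, 16.74) = (1.9698, 3.2952)
s = 3.2952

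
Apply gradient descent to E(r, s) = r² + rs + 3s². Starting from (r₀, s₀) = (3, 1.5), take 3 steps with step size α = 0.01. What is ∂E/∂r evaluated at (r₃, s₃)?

∇E = (2r + s, r + 6s)
(r₁, s₁) = (3, 1.5) − 0.01·(7.5, 12) = (2.925, 1.38)
(r₂, s₂) = (2.925, 1.38) − 0.01·(7.23, 11.205) = (2.8527, 1.26795)
(r₃, s₃) = (2.8527, 1.26795) − 0.01·(6.97335, 10.4604) = (2.7829665, 1.163346)
∂E/∂r at (2.7829665, 1.163346) = 6.729279

6.729279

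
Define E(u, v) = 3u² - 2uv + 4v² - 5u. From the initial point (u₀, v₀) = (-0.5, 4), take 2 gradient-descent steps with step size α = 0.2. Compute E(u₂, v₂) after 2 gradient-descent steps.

34.85

∇E = (6u - 2v - 5, -2u + 8v)
(u₁, v₁) = (-0.5, 4) − 0.2·(-16, 33) = (2.7, -2.6)
(u₂, v₂) = (2.7, -2.6) − 0.2·(16.4, -26.2) = (-0.58, 2.64)
E(-0.58, 2.64) = 34.85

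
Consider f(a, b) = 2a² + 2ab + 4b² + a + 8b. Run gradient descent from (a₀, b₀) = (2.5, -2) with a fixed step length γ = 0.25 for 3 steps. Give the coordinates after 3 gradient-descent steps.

(0.3125, -1.0625)

∇f = (4a + 2b + 1, 2a + 8b + 8)
(a₁, b₁) = (2.5, -2) − 0.25·(7, -3) = (0.75, -1.25)
(a₂, b₂) = (0.75, -1.25) − 0.25·(1.5, -0.5) = (0.375, -1.125)
(a₃, b₃) = (0.375, -1.125) − 0.25·(0.25, -0.25) = (0.3125, -1.0625)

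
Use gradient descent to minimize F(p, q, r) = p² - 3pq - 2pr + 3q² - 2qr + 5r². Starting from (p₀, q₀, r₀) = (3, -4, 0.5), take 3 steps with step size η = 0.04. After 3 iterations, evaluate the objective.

10.425800107008

∇F = (2p - 3q - 2r, -3p + 6q - 2r, -2p - 2q + 10r)
(p₁, q₁, r₁) = (3, -4, 0.5) − 0.04·(17, -34, 7) = (2.32, -2.64, 0.22)
(p₂, q₂, r₂) = (2.32, -2.64, 0.22) − 0.04·(12.12, -23.24, 2.84) = (1.8352, -1.7104, 0.1064)
(p₃, q₃, r₃) = (1.8352, -1.7104, 0.1064) − 0.04·(8.5888, -15.9808, 0.8144) = (1.491648, -1.071168, 0.073824)
F(1.491648, -1.071168, 0.073824) = 10.425800107008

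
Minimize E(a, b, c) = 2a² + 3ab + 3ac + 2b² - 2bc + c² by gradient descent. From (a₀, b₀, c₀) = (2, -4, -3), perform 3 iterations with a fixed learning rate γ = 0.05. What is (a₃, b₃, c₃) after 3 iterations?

∇E = (4a + 3b + 3c, 3a + 4b - 2c, 3a - 2b + 2c)
(a₁, b₁, c₁) = (2, -4, -3) − 0.05·(-13, -4, 8) = (2.65, -3.8, -3.4)
(a₂, b₂, c₂) = (2.65, -3.8, -3.4) − 0.05·(-11, -0.45, 8.75) = (3.2, -3.7775, -3.8375)
(a₃, b₃, c₃) = (3.2, -3.7775, -3.8375) − 0.05·(-10.045, 2.165, 9.48) = (3.70225, -3.88575, -4.3115)

(3.70225, -3.88575, -4.3115)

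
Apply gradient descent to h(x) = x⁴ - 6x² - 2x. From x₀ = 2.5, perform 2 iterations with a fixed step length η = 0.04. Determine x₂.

1.63885568

h′(x) = 4x³ - 12x - 2
x₁ = 2.5 − 0.04·30.5 = 1.28
x₂ = 1.28 − 0.04·(-8.971392) = 1.63885568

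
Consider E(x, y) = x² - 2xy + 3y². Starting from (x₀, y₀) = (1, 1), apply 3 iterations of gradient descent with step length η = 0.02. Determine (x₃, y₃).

(0.990912, 0.78752)

∇E = (2x - 2y, -2x + 6y)
Step 1: at (1, 1), ∇E = (0, 4) → (1, 1) − 0.02·(0, 4) = (1, 0.92)
Step 2: at (1, 0.92), ∇E = (0.16, 3.52) → (1, 0.92) − 0.02·(0.16, 3.52) = (0.9968, 0.8496)
Step 3: at (0.9968, 0.8496), ∇E = (0.2944, 3.104) → (0.9968, 0.8496) − 0.02·(0.2944, 3.104) = (0.990912, 0.78752)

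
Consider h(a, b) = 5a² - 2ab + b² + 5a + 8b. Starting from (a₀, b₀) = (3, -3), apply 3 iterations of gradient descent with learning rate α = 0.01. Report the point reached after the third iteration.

(1.89104, -2.905984)

∇h = (10a - 2b + 5, -2a + 2b + 8)
(a₁, b₁) = (3, -3) − 0.01·(41, -4) = (2.59, -2.96)
(a₂, b₂) = (2.59, -2.96) − 0.01·(36.82, -3.1) = (2.2218, -2.929)
(a₃, b₃) = (2.2218, -2.929) − 0.01·(33.076, -2.3016) = (1.89104, -2.905984)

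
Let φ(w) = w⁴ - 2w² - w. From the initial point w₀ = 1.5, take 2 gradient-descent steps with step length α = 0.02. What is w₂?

1.29389176

φ′(w) = 4w³ - 4w - 1
Step 1: φ′(1.5) = 6.5; w₁ = 1.5 − 0.02·6.5 = 1.37
Step 2: φ′(1.37) = 3.805412; w₂ = 1.37 − 0.02·3.805412 = 1.29389176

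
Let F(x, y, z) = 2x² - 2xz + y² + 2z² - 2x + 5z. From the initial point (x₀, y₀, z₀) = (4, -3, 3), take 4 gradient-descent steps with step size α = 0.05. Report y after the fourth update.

-1.9683

∇F = (4x - 2z - 2, 2y, -2x + 4z + 5)
Step 1: at (4, -3, 3), ∇F = (8, -6, 9) → (4, -3, 3) − 0.05·(8, -6, 9) = (3.6, -2.7, 2.55)
Step 2: at (3.6, -2.7, 2.55), ∇F = (7.3, -5.4, 8) → (3.6, -2.7, 2.55) − 0.05·(7.3, -5.4, 8) = (3.235, -2.43, 2.15)
Step 3: at (3.235, -2.43, 2.15), ∇F = (6.64, -4.86, 7.13) → (3.235, -2.43, 2.15) − 0.05·(6.64, -4.86, 7.13) = (2.903, -2.187, 1.7935)
Step 4: at (2.903, -2.187, 1.7935), ∇F = (6.025, -4.374, 6.368) → (2.903, -2.187, 1.7935) − 0.05·(6.025, -4.374, 6.368) = (2.60175, -1.9683, 1.4751)
y = -1.9683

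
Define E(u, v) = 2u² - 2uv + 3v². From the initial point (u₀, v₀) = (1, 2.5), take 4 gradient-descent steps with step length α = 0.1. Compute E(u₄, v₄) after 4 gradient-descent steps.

0.4872

∇E = (4u - 2v, -2u + 6v)
(u₁, v₁) = (1, 2.5) − 0.1·(-1, 13) = (1.1, 1.2)
(u₂, v₂) = (1.1, 1.2) − 0.1·(2, 5) = (0.9, 0.7)
(u₃, v₃) = (0.9, 0.7) − 0.1·(2.2, 2.4) = (0.68, 0.46)
(u₄, v₄) = (0.68, 0.46) − 0.1·(1.8, 1.4) = (0.5, 0.32)
E(0.5, 0.32) = 0.4872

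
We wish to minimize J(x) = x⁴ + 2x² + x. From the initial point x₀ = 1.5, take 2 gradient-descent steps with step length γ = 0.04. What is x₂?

J′(x) = 4x³ + 4x + 1
Step 1: J′(1.5) = 20.5; x₁ = 1.5 − 0.04·20.5 = 0.68
Step 2: J′(0.68) = 4.977728; x₂ = 0.68 − 0.04·4.977728 = 0.48089088

0.48089088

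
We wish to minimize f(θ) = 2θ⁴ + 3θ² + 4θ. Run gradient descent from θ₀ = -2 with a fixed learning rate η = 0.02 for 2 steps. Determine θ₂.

f′(θ) = 8θ³ + 6θ + 4
θ₁ = -2 − 0.02·(-72) = -0.56
θ₂ = -0.56 − 0.02·(-0.764928) = -0.54470144

-0.54470144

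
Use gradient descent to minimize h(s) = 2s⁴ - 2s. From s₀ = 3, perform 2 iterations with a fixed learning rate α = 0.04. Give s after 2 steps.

49.52147712

h′(s) = 8s³ - 2
Step 1: h′(3) = 214; s₁ = 3 − 0.04·214 = -5.56
Step 2: h′(-5.56) = -1377.036928; s₂ = -5.56 − 0.04·(-1377.036928) = 49.52147712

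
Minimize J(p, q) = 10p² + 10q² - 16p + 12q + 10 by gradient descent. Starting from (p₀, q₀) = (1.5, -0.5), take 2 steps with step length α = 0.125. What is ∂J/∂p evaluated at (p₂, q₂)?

∇J = (20p - 16, 20q + 12)
(p₁, q₁) = (1.5, -0.5) − 0.125·(14, 2) = (-0.25, -0.75)
(p₂, q₂) = (-0.25, -0.75) − 0.125·(-21, -3) = (2.375, -0.375)
∂J/∂p at (2.375, -0.375) = 31.5

31.5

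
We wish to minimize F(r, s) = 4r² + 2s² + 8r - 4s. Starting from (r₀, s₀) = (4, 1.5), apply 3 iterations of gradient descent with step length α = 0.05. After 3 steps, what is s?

1.256

∇F = (8r + 8, 4s - 4)
(r₁, s₁) = (4, 1.5) − 0.05·(40, 2) = (2, 1.4)
(r₂, s₂) = (2, 1.4) − 0.05·(24, 1.6) = (0.8, 1.32)
(r₃, s₃) = (0.8, 1.32) − 0.05·(14.4, 1.28) = (0.08, 1.256)
s = 1.256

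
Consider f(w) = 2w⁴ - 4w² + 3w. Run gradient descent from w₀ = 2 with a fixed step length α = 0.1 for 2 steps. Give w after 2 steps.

f′(w) = 8w³ - 8w + 3
Step 1: f′(2) = 51; w₁ = 2 − 0.1·51 = -3.1
Step 2: f′(-3.1) = -210.528; w₂ = -3.1 − 0.1·(-210.528) = 17.9528

17.9528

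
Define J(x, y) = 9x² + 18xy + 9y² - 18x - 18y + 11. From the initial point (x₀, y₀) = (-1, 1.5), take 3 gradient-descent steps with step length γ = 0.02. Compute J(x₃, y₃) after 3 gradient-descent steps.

∇J = (18x + 18y - 18, 18x + 18y - 18)
(x₁, y₁) = (-1, 1.5) − 0.02·(-9, -9) = (-0.82, 1.68)
(x₂, y₂) = (-0.82, 1.68) − 0.02·(-2.52, -2.52) = (-0.7696, 1.7304)
(x₃, y₃) = (-0.7696, 1.7304) − 0.02·(-0.7056, -0.7056) = (-0.755488, 1.744512)
J(-0.755488, 1.744512) = 2.001084253184

2.001084253184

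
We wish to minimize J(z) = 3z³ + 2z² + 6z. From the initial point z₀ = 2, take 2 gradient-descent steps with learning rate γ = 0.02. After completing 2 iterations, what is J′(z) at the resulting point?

11.9396

J′(z) = 9z² + 4z + 6
Step 1: J′(2) = 50; z₁ = 2 − 0.02·50 = 1
Step 2: J′(1) = 19; z₂ = 1 − 0.02·19 = 0.62
J′(z) at (0.62) = 11.9396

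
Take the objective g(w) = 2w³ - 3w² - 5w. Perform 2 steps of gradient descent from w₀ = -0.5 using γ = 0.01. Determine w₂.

g′(w) = 6w² - 6w - 5
w₁ = -0.5 − 0.01·(-0.5) = -0.495
w₂ = -0.495 − 0.01·(-0.55985) = -0.4894015

-0.4894015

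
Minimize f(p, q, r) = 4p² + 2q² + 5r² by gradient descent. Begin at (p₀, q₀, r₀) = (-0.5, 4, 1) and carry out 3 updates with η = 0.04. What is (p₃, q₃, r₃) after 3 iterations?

(-0.157216, 2.370816, 0.216)

∇f = (8p, 4q, 10r)
Step 1: at (-0.5, 4, 1), ∇f = (-4, 16, 10) → (-0.5, 4, 1) − 0.04·(-4, 16, 10) = (-0.34, 3.36, 0.6)
Step 2: at (-0.34, 3.36, 0.6), ∇f = (-2.72, 13.44, 6) → (-0.34, 3.36, 0.6) − 0.04·(-2.72, 13.44, 6) = (-0.2312, 2.8224, 0.36)
Step 3: at (-0.2312, 2.8224, 0.36), ∇f = (-1.8496, 11.2896, 3.6) → (-0.2312, 2.8224, 0.36) − 0.04·(-1.8496, 11.2896, 3.6) = (-0.157216, 2.370816, 0.216)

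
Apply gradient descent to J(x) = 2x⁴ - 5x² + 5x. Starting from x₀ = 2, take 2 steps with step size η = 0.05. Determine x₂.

-0.88855

J′(x) = 8x³ - 10x + 5
x₁ = 2 − 0.05·49 = -0.45
x₂ = -0.45 − 0.05·8.771 = -0.88855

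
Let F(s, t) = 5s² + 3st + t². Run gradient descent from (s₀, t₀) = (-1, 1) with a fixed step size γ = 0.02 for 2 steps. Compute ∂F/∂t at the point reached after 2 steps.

-0.186

∇F = (10s + 3t, 3s + 2t)
(s₁, t₁) = (-1, 1) − 0.02·(-7, -1) = (-0.86, 1.02)
(s₂, t₂) = (-0.86, 1.02) − 0.02·(-5.54, -0.54) = (-0.7492, 1.0308)
∂F/∂t at (-0.7492, 1.0308) = -0.186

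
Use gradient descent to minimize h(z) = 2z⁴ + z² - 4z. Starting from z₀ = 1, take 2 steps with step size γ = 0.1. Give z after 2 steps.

h′(z) = 8z³ + 2z - 4
z₁ = 1 − 0.1·6 = 0.4
z₂ = 0.4 − 0.1·(-2.688) = 0.6688

0.6688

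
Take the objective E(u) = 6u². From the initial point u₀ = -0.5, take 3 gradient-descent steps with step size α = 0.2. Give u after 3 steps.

E′(u) = 12u
Step 1: E′(-0.5) = -6; u₁ = -0.5 − 0.2·(-6) = 0.7
Step 2: E′(0.7) = 8.4; u₂ = 0.7 − 0.2·8.4 = -0.98
Step 3: E′(-0.98) = -11.76; u₃ = -0.98 − 0.2·(-11.76) = 1.372

1.372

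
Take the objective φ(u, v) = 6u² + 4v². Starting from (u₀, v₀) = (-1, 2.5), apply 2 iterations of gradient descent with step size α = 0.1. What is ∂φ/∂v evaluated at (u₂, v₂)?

0.8

∇φ = (12u, 8v)
(u₁, v₁) = (-1, 2.5) − 0.1·(-12, 20) = (0.2, 0.5)
(u₂, v₂) = (0.2, 0.5) − 0.1·(2.4, 4) = (-0.04, 0.1)
∂φ/∂v at (-0.04, 0.1) = 0.8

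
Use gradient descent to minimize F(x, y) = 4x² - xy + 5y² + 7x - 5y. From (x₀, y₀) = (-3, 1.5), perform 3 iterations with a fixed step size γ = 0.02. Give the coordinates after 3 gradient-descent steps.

(-2.071708, 0.885032)

∇F = (8x - y + 7, -x + 10y - 5)
(x₁, y₁) = (-3, 1.5) − 0.02·(-18.5, 13) = (-2.63, 1.24)
(x₂, y₂) = (-2.63, 1.24) − 0.02·(-15.28, 10.03) = (-2.3244, 1.0394)
(x₃, y₃) = (-2.3244, 1.0394) − 0.02·(-12.6346, 7.7184) = (-2.071708, 0.885032)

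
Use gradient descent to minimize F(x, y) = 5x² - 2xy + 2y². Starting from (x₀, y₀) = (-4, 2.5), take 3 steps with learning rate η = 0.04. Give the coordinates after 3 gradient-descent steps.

∇F = (10x - 2y, -2x + 4y)
(x₁, y₁) = (-4, 2.5) − 0.04·(-45, 18) = (-2.2, 1.78)
(x₂, y₂) = (-2.2, 1.78) − 0.04·(-25.56, 11.52) = (-1.1776, 1.3192)
(x₃, y₃) = (-1.1776, 1.3192) − 0.04·(-14.4144, 7.632) = (-0.601024, 1.01392)

(-0.601024, 1.01392)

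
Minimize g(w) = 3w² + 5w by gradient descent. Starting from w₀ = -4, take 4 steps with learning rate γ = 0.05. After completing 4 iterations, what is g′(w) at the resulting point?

-4.5619

g′(w) = 6w + 5
Step 1: g′(-4) = -19; w₁ = -4 − 0.05·(-19) = -3.05
Step 2: g′(-3.05) = -13.3; w₂ = -3.05 − 0.05·(-13.3) = -2.385
Step 3: g′(-2.385) = -9.31; w₃ = -2.385 − 0.05·(-9.31) = -1.9195
Step 4: g′(-1.9195) = -6.517; w₄ = -1.9195 − 0.05·(-6.517) = -1.59365
g′(w) at (-1.59365) = -4.5619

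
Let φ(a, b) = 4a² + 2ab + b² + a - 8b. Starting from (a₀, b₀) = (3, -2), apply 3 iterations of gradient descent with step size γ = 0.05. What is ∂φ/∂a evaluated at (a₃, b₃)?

∇φ = (8a + 2b + 1, 2a + 2b - 8)
Step 1: at (3, -2), ∇φ = (21, -6) → (3, -2) − 0.05·(21, -6) = (1.95, -1.7)
Step 2: at (1.95, -1.7), ∇φ = (13.2, -7.5) → (1.95, -1.7) − 0.05·(13.2, -7.5) = (1.29, -1.325)
Step 3: at (1.29, -1.325), ∇φ = (8.67, -8.07) → (1.29, -1.325) − 0.05·(8.67, -8.07) = (0.8565, -0.9215)
∂φ/∂a at (0.8565, -0.9215) = 6.009

6.009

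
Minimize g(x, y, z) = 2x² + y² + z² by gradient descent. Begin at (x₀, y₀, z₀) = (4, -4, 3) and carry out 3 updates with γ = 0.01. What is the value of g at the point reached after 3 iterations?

47.194308791872

∇g = (4x, 2y, 2z)
Step 1: at (4, -4, 3), ∇g = (16, -8, 6) → (4, -4, 3) − 0.01·(16, -8, 6) = (3.84, -3.92, 2.94)
Step 2: at (3.84, -3.92, 2.94), ∇g = (15.36, -7.84, 5.88) → (3.84, -3.92, 2.94) − 0.01·(15.36, -7.84, 5.88) = (3.6864, -3.8416, 2.8812)
Step 3: at (3.6864, -3.8416, 2.8812), ∇g = (14.7456, -7.6832, 5.7624) → (3.6864, -3.8416, 2.8812) − 0.01·(14.7456, -7.6832, 5.7624) = (3.538944, -3.764768, 2.823576)
g(3.538944, -3.764768, 2.823576) = 47.194308791872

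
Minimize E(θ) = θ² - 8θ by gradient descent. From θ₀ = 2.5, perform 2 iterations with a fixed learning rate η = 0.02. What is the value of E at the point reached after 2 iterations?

E′(θ) = 2θ - 8
Step 1: E′(2.5) = -3; θ₁ = 2.5 − 0.02·(-3) = 2.56
Step 2: E′(2.56) = -2.88; θ₂ = 2.56 − 0.02·(-2.88) = 2.6176
E(2.6176) = -14.08897024

-14.08897024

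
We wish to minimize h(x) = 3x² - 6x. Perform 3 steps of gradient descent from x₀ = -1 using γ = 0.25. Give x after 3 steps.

1.25

h′(x) = 6x - 6
x₁ = -1 − 0.25·(-12) = 2
x₂ = 2 − 0.25·6 = 0.5
x₃ = 0.5 − 0.25·(-3) = 1.25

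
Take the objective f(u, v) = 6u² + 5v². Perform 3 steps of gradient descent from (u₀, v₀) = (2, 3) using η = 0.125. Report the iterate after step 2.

∇f = (12u, 10v)
Step 1: at (2, 3), ∇f = (24, 30) → (2, 3) − 0.125·(24, 30) = (-1, -0.75)
Step 2: at (-1, -0.75), ∇f = (-12, -7.5) → (-1, -0.75) − 0.125·(-12, -7.5) = (0.5, 0.1875)

(0.5, 0.1875)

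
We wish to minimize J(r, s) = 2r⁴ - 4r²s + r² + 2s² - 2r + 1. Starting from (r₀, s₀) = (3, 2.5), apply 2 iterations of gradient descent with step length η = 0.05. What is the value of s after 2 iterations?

∇J = (8r³ - 8rs + 2r - 2, -4r² + 4s)
(r₁, s₁) = (3, 2.5) − 0.05·(160, -26) = (-5, 3.8)
(r₂, s₂) = (-5, 3.8) − 0.05·(-860, -84.8) = (38, 8.04)
s = 8.04

8.04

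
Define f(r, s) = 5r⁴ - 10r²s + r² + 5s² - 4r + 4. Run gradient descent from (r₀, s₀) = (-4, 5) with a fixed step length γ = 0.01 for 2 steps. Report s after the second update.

7.91064

∇f = (20r³ - 20rs + 2r - 4, -10r² + 10s)
(r₁, s₁) = (-4, 5) − 0.01·(-892, -110) = (4.92, 6.1)
(r₂, s₂) = (4.92, 6.1) − 0.01·(1787.50976, -181.064) = (-12.9550976, 7.91064)
s = 7.91064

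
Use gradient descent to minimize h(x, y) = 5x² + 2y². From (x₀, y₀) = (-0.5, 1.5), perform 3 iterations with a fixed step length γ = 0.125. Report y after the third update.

∇h = (10x, 4y)
Step 1: at (-0.5, 1.5), ∇h = (-5, 6) → (-0.5, 1.5) − 0.125·(-5, 6) = (0.125, 0.75)
Step 2: at (0.125, 0.75), ∇h = (1.25, 3) → (0.125, 0.75) − 0.125·(1.25, 3) = (-0.03125, 0.375)
Step 3: at (-0.03125, 0.375), ∇h = (-0.3125, 1.5) → (-0.03125, 0.375) − 0.125·(-0.3125, 1.5) = (0.0078125, 0.1875)
y = 0.1875

0.1875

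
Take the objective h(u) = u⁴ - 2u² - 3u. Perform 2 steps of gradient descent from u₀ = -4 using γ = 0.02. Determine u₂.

0.93791552

h′(u) = 4u³ - 4u - 3
Step 1: h′(-4) = -243; u₁ = -4 − 0.02·(-243) = 0.86
Step 2: h′(0.86) = -3.895776; u₂ = 0.86 − 0.02·(-3.895776) = 0.93791552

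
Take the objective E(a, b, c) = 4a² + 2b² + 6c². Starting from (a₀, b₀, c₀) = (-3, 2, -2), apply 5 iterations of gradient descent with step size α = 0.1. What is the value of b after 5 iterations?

0.15552

∇E = (8a, 4b, 12c)
(a₁, b₁, c₁) = (-3, 2, -2) − 0.1·(-24, 8, -24) = (-0.6, 1.2, 0.4)
(a₂, b₂, c₂) = (-0.6, 1.2, 0.4) − 0.1·(-4.8, 4.8, 4.8) = (-0.12, 0.72, -0.08)
(a₃, b₃, c₃) = (-0.12, 0.72, -0.08) − 0.1·(-0.96, 2.88, -0.96) = (-0.024, 0.432, 0.016)
(a₄, b₄, c₄) = (-0.024, 0.432, 0.016) − 0.1·(-0.192, 1.728, 0.192) = (-0.0048, 0.2592, -0.0032)
(a₅, b₅, c₅) = (-0.0048, 0.2592, -0.0032) − 0.1·(-0.0384, 1.0368, -0.0384) = (-0.00096, 0.15552, 0.00064)
b = 0.15552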